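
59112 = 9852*6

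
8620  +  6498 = 15118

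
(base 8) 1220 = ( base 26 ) P6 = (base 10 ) 656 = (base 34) ja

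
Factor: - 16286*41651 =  - 2^1*17^1*479^1*41651^1 = - 678328186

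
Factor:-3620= -2^2*5^1*181^1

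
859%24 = 19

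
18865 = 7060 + 11805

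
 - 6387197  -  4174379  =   - 10561576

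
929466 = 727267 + 202199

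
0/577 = 0 = 0.00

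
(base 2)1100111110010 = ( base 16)19F2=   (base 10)6642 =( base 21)f16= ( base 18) 1290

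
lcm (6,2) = 6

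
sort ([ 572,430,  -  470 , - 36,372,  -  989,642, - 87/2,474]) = [-989, - 470, - 87/2, -36,372,430 , 474,572,642 ] 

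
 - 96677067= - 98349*983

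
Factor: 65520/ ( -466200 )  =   - 26/185= - 2^1*5^( - 1 )*13^1*37^( - 1 )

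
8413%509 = 269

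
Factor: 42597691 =42597691^1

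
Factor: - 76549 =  - 11^1*6959^1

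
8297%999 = 305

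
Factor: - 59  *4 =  - 2^2*59^1 =- 236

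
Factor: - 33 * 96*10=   -31680 =- 2^6*3^2 * 5^1*11^1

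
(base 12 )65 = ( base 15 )52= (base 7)140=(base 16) 4d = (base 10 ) 77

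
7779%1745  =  799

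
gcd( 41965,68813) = 1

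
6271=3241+3030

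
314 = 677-363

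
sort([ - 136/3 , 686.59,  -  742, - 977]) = [ - 977,-742 , - 136/3, 686.59]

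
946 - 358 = 588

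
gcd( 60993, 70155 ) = 9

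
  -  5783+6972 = 1189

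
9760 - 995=8765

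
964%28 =12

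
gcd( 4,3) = 1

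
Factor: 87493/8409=3^( - 1) * 7^1*29^1*431^1* 2803^(  -  1)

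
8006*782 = 6260692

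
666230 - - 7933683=8599913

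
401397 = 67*5991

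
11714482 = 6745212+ 4969270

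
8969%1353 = 851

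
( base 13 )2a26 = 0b1011111100100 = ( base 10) 6116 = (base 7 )23555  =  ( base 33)5KB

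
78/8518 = 39/4259 = 0.01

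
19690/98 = 200 + 45/49 =200.92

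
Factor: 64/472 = 2^3 * 59^(- 1) = 8/59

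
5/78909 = 5/78909 = 0.00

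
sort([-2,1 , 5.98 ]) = [-2,1,5.98]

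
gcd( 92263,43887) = 1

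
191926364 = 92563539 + 99362825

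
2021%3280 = 2021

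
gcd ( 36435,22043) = 7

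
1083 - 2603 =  - 1520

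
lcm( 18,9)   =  18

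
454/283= 454/283 = 1.60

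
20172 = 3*6724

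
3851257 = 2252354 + 1598903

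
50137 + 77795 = 127932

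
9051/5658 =3017/1886  =  1.60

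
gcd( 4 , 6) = 2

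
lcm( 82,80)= 3280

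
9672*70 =677040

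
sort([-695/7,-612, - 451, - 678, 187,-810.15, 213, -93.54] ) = [ - 810.15, -678, - 612 , - 451, - 695/7, - 93.54 , 187, 213 ] 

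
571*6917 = 3949607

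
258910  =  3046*85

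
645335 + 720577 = 1365912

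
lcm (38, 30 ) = 570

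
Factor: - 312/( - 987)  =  2^3 *7^( - 1 )*13^1 * 47^(-1) = 104/329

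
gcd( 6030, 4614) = 6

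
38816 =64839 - 26023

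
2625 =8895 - 6270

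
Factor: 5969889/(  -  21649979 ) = -3^3*13^( -1 )*29^(-1 )*127^1 * 1741^1*57427^(-1 ) 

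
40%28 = 12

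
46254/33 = 1401  +  7/11= 1401.64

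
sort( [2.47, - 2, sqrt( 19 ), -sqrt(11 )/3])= [- 2, - sqrt( 11 )/3, 2.47, sqrt(19)]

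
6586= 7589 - 1003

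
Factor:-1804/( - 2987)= 2^2*11^1*29^(-1)*41^1*103^(-1)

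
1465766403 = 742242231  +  723524172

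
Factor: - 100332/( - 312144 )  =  2^(-2)*3^2*7^( - 1) = 9/28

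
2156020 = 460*4687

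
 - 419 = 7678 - 8097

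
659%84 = 71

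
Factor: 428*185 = 79180 = 2^2 * 5^1*37^1*107^1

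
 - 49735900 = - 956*52025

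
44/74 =22/37 = 0.59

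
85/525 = 17/105 = 0.16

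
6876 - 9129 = -2253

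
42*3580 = 150360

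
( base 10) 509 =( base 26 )JF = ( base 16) 1FD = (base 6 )2205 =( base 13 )302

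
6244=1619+4625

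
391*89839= 35127049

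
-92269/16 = - 5767  +  3/16 = - 5766.81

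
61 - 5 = 56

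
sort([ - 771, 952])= [ - 771,952]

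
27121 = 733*37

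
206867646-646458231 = -439590585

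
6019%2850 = 319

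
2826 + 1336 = 4162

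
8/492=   2/123  =  0.02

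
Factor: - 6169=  - 31^1*199^1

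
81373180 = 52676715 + 28696465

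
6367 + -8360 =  - 1993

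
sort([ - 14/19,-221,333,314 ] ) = [-221, - 14/19, 314,333] 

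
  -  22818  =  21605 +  - 44423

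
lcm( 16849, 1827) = 151641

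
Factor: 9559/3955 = 5^( - 1)*7^(- 1)*11^2*79^1*113^(-1)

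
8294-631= 7663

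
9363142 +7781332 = 17144474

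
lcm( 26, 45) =1170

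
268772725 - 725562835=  - 456790110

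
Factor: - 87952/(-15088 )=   239/41=41^(  -  1)*239^1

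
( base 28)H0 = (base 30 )FQ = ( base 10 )476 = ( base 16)1DC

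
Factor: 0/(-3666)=0 = 0^1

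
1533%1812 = 1533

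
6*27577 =165462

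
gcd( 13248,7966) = 2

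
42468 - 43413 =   -  945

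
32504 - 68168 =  - 35664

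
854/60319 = 122/8617 = 0.01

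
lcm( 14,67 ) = 938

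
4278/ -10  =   - 2139/5 = - 427.80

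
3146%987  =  185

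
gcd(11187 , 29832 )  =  3729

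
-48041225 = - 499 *96275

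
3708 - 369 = 3339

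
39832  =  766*52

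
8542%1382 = 250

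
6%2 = 0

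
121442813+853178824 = 974621637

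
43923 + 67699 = 111622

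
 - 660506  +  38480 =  - 622026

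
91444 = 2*45722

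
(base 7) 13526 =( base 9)5055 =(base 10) 3695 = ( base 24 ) 69n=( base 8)7157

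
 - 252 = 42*( - 6)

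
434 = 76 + 358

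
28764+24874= 53638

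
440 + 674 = 1114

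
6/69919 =6/69919 = 0.00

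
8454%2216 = 1806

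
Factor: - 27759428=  - 2^2*281^1 * 24697^1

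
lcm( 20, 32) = 160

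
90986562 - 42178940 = 48807622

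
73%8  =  1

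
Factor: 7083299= 1637^1*4327^1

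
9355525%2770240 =1044805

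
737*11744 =8655328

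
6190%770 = 30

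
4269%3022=1247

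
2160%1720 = 440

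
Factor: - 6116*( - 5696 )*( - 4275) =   -  148927046400 =- 2^8*3^2  *  5^2*11^1*19^1*89^1*139^1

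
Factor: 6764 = 2^2*19^1*89^1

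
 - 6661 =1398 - 8059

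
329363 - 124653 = 204710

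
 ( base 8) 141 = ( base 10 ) 97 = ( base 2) 1100001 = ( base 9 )117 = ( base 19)52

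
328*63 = 20664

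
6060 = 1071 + 4989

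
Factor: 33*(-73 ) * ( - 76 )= 183084 =2^2 * 3^1 * 11^1*19^1* 73^1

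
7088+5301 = 12389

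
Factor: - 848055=-3^1*5^1*13^1*4349^1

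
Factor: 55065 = 3^1 * 5^1*3671^1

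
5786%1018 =696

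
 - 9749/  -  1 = 9749/1 = 9749.00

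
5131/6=5131/6 = 855.17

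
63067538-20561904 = 42505634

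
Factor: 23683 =11^1* 2153^1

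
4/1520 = 1/380 = 0.00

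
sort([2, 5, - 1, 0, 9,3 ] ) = [ - 1,0,  2,3, 5, 9] 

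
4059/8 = 4059/8 = 507.38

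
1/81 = 1/81 = 0.01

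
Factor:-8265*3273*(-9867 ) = 266915621115 = 3^3*5^1*11^1 * 13^1 * 19^1*23^1*29^1 * 1091^1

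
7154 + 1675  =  8829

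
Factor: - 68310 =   -  2^1*3^3 * 5^1*11^1 * 23^1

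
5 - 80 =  - 75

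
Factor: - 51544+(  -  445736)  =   - 497280=- 2^7 * 3^1*5^1  *  7^1 * 37^1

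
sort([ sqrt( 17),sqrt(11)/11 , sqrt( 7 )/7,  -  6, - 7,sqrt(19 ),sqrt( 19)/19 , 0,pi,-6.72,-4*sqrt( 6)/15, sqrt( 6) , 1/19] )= [  -  7, - 6.72, - 6 , - 4*sqrt( 6) /15,0, 1/19, sqrt(  19 ) /19, sqrt(  11)/11,sqrt( 7) /7,sqrt( 6), pi,sqrt( 17),  sqrt( 19)]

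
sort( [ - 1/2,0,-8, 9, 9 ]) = [ - 8, - 1/2,0,9 , 9 ] 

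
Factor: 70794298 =2^1*211^1 * 167759^1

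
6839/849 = 8 +47/849 = 8.06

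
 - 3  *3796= - 11388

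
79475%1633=1091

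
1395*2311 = 3223845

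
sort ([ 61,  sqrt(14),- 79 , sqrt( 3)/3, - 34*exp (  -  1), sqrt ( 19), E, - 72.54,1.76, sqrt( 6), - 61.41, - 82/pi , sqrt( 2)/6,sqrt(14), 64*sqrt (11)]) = [ - 79,- 72.54,-61.41,- 82/pi, - 34*exp ( - 1 ),sqrt ( 2)/6,sqrt(3)/3, 1.76,sqrt (6),E,sqrt(14),sqrt( 14) , sqrt( 19), 61,64*sqrt(11)] 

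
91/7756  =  13/1108  =  0.01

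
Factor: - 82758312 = - 2^3 * 3^2*7^1*13^1 * 17^1* 743^1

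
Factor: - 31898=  - 2^1*41^1*389^1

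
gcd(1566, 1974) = 6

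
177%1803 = 177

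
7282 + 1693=8975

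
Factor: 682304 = 2^6*7^1* 1523^1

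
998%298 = 104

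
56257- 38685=17572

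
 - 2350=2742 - 5092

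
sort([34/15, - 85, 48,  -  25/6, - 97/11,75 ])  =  [  -  85, - 97/11, - 25/6 , 34/15, 48,75]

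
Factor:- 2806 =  - 2^1*23^1 * 61^1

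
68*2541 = 172788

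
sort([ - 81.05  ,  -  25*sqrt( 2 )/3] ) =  [-81.05,  -  25*sqrt( 2 ) /3]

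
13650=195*70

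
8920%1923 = 1228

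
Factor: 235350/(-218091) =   -  150/139 = - 2^1*3^1 * 5^2*139^( - 1 )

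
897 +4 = 901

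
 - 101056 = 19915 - 120971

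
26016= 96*271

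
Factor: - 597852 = -2^2* 3^2*16607^1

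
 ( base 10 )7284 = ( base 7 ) 30144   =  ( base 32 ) 73k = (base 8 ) 16164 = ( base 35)5X4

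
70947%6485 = 6097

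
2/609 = 2/609 = 0.00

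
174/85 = 174/85 = 2.05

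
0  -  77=  -  77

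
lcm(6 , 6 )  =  6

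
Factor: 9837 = 3^2*1093^1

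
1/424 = 1/424=0.00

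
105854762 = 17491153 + 88363609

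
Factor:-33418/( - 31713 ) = 2^1*3^(  -  1 )*7^2*31^( - 1 )=98/93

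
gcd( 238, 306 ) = 34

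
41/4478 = 41/4478 = 0.01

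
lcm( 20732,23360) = 1658560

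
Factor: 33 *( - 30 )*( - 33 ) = 32670= 2^1*3^3*5^1*11^2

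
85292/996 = 85 + 158/249 =85.63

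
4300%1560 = 1180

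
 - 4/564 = - 1 + 140/141 = -  0.01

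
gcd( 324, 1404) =108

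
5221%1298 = 29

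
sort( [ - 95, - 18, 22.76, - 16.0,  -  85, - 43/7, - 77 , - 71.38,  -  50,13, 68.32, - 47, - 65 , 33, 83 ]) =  [ - 95, - 85, - 77, - 71.38, - 65,  -  50, - 47, - 18, - 16.0, - 43/7, 13, 22.76, 33,68.32,83 ]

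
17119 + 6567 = 23686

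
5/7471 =5/7471 = 0.00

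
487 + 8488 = 8975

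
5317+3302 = 8619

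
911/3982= 911/3982=0.23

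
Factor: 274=2^1 * 137^1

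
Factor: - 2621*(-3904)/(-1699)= - 10232384/1699 =-2^6*61^1*1699^ ( - 1 ) * 2621^1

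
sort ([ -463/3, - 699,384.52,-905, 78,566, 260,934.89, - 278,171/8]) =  [-905, - 699, - 278 , - 463/3,171/8,78,260, 384.52 , 566,934.89]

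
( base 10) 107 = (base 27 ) 3Q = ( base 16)6b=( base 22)4J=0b1101011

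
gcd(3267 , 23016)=3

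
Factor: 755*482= 363910  =  2^1*5^1 * 151^1*241^1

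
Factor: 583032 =2^3* 3^1*17^1*1429^1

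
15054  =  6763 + 8291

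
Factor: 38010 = 2^1*3^1*5^1*7^1 *181^1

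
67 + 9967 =10034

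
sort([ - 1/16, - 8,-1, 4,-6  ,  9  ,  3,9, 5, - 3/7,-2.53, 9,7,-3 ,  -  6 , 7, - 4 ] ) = [  -  8,-6 ,-6,-4, - 3, - 2.53, - 1, - 3/7,  -  1/16,3 , 4, 5, 7, 7, 9, 9,  9 ]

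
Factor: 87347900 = 2^2  *  5^2*67^1*13037^1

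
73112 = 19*3848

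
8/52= 2/13  =  0.15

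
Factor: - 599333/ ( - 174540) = 2^( -2)*3^ (-1)*5^( - 1 ) * 7^1* 2909^( - 1 )*85619^1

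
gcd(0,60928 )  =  60928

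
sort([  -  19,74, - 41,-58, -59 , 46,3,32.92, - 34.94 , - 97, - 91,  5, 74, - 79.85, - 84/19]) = [ - 97, - 91, - 79.85, - 59, - 58, - 41,-34.94  , - 19, - 84/19, 3, 5, 32.92, 46,  74, 74]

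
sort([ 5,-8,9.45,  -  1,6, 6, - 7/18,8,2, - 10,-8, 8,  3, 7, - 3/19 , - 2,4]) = [ - 10,  -  8,  -  8, - 2, -1 , - 7/18, - 3/19, 2, 3 , 4, 5  ,  6,6, 7,8,8,9.45] 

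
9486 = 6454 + 3032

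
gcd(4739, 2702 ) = 7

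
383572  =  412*931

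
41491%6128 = 4723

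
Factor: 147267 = 3^2*16363^1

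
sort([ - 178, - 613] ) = [ - 613,-178]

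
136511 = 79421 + 57090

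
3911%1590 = 731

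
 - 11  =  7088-7099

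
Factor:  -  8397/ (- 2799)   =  3^1 = 3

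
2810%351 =2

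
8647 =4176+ 4471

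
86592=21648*4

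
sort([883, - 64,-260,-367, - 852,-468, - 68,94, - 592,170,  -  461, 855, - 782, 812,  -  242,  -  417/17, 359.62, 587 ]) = [ - 852, - 782 ,-592,-468, - 461,-367, - 260 , - 242,-68,-64,-417/17, 94, 170 , 359.62, 587, 812, 855, 883 ]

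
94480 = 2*47240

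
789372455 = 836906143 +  - 47533688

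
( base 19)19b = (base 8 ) 1037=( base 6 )2303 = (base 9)663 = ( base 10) 543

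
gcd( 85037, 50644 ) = 1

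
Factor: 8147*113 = 920611 = 113^1*8147^1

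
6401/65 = 98 + 31/65 = 98.48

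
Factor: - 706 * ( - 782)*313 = 172804796=2^2*17^1 * 23^1 * 313^1*353^1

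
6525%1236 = 345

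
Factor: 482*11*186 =986172 = 2^2 * 3^1 *11^1 * 31^1 * 241^1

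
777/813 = 259/271 = 0.96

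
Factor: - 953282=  - 2^1 * 11^1 * 43331^1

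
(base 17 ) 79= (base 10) 128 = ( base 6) 332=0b10000000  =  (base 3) 11202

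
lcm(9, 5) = 45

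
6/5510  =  3/2755 = 0.00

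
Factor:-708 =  - 2^2*3^1*59^1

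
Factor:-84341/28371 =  - 3^( - 1)*7^( - 2)*19^1 * 23^1= -437/147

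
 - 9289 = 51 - 9340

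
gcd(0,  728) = 728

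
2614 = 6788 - 4174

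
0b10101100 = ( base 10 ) 172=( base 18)9a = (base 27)6a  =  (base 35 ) 4w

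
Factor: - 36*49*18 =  - 2^3 *3^4*7^2   =  - 31752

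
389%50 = 39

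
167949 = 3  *55983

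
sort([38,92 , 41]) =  [ 38,41, 92 ]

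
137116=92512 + 44604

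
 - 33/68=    - 1 + 35/68= -0.49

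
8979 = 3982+4997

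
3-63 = -60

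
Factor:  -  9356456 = - 2^3 * 43^1*59^1*461^1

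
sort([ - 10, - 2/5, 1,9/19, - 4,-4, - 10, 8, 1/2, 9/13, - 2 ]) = [ - 10, - 10, - 4, - 4, - 2, - 2/5,9/19,1/2,9/13,1, 8 ]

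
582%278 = 26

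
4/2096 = 1/524 = 0.00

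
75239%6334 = 5565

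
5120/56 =91 + 3/7 =91.43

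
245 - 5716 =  - 5471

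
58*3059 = 177422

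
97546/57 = 1711 +1/3 = 1711.33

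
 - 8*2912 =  - 23296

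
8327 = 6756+1571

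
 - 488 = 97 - 585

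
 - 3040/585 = - 6+ 94/117=- 5.20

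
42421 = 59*719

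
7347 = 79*93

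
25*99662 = 2491550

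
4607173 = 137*33629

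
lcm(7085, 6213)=403845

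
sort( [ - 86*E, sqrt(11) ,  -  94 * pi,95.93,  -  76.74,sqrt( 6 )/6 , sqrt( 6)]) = [-94*pi, - 86*E ,-76.74,sqrt( 6)/6, sqrt(6 ) , sqrt( 11) , 95.93 ]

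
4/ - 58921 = - 1 + 58917/58921 = -  0.00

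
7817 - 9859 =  - 2042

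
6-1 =5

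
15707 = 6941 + 8766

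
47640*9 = 428760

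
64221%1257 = 114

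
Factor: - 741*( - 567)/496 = 2^( - 4)*3^5*  7^1*13^1*19^1*31^( - 1) = 420147/496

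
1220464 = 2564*476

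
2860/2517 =1+ 343/2517 = 1.14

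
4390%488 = 486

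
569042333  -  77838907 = 491203426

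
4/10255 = 4/10255 = 0.00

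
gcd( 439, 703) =1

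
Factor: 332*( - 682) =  - 226424 = -  2^3*11^1*31^1*83^1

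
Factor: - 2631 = -3^1 * 877^1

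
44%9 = 8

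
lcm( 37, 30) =1110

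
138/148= 69/74 = 0.93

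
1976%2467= 1976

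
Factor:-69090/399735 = - 14/81 = -  2^1*3^( - 4)*7^1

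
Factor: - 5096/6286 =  - 2^2*7^1* 13^1*449^(  -  1) = - 364/449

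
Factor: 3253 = 3253^1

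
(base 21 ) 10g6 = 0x2583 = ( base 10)9603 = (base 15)2ca3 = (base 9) 14150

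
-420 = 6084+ - 6504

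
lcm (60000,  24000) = 120000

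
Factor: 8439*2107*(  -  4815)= - 3^3*5^1*7^2*29^1*43^1* 97^1*107^1  =  - 85615384995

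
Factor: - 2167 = - 11^1 * 197^1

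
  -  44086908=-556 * 79293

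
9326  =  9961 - 635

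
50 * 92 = 4600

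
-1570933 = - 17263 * 91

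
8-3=5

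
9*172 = 1548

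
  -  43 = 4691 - 4734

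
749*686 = 513814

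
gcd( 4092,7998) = 186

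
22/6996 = 1/318  =  0.00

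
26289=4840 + 21449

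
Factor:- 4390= -2^1 * 5^1 * 439^1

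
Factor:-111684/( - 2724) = 41^1 = 41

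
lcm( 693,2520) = 27720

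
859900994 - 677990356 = 181910638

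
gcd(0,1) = 1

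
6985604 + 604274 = 7589878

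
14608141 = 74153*197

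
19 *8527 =162013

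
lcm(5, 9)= 45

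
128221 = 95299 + 32922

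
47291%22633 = 2025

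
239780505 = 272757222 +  - 32976717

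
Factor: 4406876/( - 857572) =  - 17^1*229^1*269^( - 1)*283^1*797^ ( -1 ) = -1101719/214393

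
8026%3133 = 1760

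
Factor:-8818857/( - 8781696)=2^ ( - 7 )*3^(-2)*7^(-1)*11^( - 2)*979873^1 =979873/975744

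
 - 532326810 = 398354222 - 930681032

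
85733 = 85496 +237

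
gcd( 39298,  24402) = 98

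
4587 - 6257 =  - 1670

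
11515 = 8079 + 3436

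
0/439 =0 = 0.00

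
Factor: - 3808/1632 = -3^( -1 )*7^1= -7/3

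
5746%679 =314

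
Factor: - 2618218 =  - 2^1*73^1*79^1 *227^1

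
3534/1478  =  2  +  289/739 = 2.39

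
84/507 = 28/169  =  0.17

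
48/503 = 48/503 = 0.10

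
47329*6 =283974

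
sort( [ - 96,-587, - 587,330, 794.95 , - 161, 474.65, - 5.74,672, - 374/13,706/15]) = [ - 587, - 587,-161, - 96, - 374/13, - 5.74, 706/15, 330, 474.65,  672,794.95]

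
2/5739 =2/5739 = 0.00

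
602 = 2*301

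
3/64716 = 1/21572 = 0.00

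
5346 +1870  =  7216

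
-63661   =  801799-865460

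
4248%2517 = 1731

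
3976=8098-4122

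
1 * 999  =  999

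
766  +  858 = 1624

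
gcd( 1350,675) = 675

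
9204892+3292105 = 12496997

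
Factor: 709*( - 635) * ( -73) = 32865695= 5^1*73^1*127^1 * 709^1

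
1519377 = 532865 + 986512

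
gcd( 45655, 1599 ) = 1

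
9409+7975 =17384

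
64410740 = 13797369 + 50613371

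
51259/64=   51259/64 = 800.92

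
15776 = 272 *58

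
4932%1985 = 962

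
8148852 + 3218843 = 11367695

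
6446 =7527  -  1081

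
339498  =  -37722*( - 9 ) 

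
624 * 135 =84240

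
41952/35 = 1198 + 22/35= 1198.63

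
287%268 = 19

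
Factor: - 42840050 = -2^1*5^2*11^2*73^1*97^1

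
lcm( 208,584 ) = 15184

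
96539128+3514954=100054082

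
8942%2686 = 884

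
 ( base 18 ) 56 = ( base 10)96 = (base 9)116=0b1100000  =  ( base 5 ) 341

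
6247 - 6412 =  - 165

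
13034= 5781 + 7253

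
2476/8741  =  2476/8741 = 0.28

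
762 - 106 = 656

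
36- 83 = - 47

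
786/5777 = 786/5777 = 0.14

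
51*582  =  29682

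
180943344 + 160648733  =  341592077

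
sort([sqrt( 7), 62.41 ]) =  [sqrt( 7), 62.41 ]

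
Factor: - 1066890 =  - 2^1*3^1*5^1*11^1 *53^1*61^1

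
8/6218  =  4/3109= 0.00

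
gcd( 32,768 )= 32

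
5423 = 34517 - 29094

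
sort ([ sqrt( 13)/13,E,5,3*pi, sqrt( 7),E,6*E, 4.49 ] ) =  [sqrt(13 )/13, sqrt( 7),E, E,  4.49,5, 3 *pi,6*E ] 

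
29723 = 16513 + 13210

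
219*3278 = 717882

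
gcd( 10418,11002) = 2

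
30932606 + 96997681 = 127930287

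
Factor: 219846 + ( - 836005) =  - 433^1*1423^1 = -616159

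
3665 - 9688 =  - 6023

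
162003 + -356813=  - 194810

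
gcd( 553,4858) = 7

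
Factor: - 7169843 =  - 7169843^1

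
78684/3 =26228 = 26228.00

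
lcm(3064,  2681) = 21448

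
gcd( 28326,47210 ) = 9442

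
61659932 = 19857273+41802659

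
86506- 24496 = 62010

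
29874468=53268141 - 23393673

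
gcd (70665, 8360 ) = 5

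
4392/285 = 1464/95 = 15.41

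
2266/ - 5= - 2266/5 = - 453.20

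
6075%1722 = 909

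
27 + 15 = 42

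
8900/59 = 8900/59 = 150.85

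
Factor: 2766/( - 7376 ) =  - 2^(  -  3)* 3^1 = - 3/8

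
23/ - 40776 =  - 1+40753/40776 = -0.00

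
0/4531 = 0 =0.00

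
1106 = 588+518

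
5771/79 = 5771/79= 73.05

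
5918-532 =5386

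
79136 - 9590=69546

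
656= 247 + 409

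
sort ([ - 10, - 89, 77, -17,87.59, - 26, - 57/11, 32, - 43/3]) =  [ - 89, - 26, - 17, - 43/3, - 10 ,  -  57/11,32,  77, 87.59 ]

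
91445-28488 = 62957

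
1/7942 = 1/7942 = 0.00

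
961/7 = 137+2/7 = 137.29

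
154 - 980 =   -  826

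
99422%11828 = 4798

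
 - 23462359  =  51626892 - 75089251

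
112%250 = 112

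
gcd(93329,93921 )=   1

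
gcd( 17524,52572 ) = 17524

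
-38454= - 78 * 493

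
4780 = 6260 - 1480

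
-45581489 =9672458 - 55253947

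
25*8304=207600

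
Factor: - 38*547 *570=-11848020 =- 2^2*3^1*5^1*19^2*547^1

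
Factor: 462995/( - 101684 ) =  - 2^( - 2)*5^1*11^( - 1)*13^1*17^1*419^1*2311^ (  -  1)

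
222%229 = 222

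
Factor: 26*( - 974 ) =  - 2^2*13^1*487^1= - 25324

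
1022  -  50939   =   - 49917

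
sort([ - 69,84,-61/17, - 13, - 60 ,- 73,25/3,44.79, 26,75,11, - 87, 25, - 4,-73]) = [ - 87, - 73,  -  73, - 69, - 60, - 13, - 4, - 61/17 , 25/3, 11, 25,26,44.79 , 75, 84] 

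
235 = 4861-4626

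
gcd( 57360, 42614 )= 2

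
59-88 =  - 29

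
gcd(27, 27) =27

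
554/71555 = 554/71555= 0.01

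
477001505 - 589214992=  -  112213487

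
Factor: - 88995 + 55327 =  - 2^2*19^1*443^1 = - 33668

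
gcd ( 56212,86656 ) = 4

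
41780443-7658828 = 34121615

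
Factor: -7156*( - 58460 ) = 418339760 = 2^4 *5^1*37^1*79^1*1789^1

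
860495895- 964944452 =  - 104448557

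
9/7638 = 3/2546 =0.00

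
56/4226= 28/2113 = 0.01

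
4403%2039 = 325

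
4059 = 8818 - 4759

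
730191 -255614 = 474577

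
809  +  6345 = 7154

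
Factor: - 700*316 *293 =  - 2^4*5^2*7^1*79^1*293^1 = - 64811600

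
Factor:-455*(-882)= 401310=2^1*3^2*5^1*7^3*13^1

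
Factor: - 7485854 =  -2^1 * 419^1*8933^1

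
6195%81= 39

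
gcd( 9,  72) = 9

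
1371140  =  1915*716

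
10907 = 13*839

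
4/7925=4/7925=0.00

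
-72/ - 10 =7 + 1/5 = 7.20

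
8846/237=8846/237 =37.32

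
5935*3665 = 21751775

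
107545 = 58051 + 49494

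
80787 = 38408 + 42379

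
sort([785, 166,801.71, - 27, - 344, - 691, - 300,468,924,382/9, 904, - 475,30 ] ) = [ - 691, - 475,-344, - 300, - 27,30,382/9,166,468, 785 , 801.71,904, 924]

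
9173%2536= 1565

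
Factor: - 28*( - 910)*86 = 2191280  =  2^4*5^1*7^2*13^1*43^1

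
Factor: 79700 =2^2*5^2*797^1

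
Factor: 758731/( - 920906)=-2^( - 1) * 7^( - 2 )*9397^( - 1)*758731^1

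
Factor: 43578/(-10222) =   -  3^4* 19^(-1) = - 81/19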